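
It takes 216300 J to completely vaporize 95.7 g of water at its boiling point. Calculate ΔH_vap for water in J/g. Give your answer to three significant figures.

ΔH_vap = 2260 J/g

ΔH_vap = q / m = 216300 / 95.7 = 2260 J/g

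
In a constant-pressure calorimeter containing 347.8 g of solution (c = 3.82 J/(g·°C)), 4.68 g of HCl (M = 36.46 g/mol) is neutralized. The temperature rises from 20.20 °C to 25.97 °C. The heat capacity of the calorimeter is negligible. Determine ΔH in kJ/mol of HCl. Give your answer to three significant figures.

|ΔT| = |25.97 − 20.20| = 5.77 °C
|q_surr| = (347.8 × 3.82) × 5.77 = 1328.596 × 5.77 = 7666 J
n(HCl) = 4.68 / 36.46 = 0.1284 mol
Temperature rose, so q_rxn = −|q_surr| = -7.666 kJ
ΔH = q_rxn / n = -59.70 kJ/mol

ΔH = -59.7 kJ/mol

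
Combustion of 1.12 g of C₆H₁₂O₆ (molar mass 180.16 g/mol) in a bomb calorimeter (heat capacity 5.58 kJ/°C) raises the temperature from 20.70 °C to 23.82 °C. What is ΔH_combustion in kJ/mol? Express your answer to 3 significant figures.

ΔH = -2800 kJ/mol

ΔT = 23.82 − 20.70 = 3.12 °C
q_cal = C_cal × ΔT = 5.58 × 3.12 = 17.4096 kJ
n = 1.12 / 180.16 = 0.006217 mol
q_rxn = −q_cal = -17.4096 kJ
ΔH = -17.4096 / 0.006217 = -2800 kJ/mol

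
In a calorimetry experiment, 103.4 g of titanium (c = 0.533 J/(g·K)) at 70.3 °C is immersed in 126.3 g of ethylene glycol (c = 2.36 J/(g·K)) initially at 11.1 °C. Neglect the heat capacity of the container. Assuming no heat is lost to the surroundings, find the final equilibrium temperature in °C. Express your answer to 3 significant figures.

T_f = 20.3 °C

Heat lost by titanium = heat gained by ethylene glycol.
(103.4)(0.533)(70.3 − T) = (126.3)(2.36)(T − 11.1)
55.1122 (70.3 − T) = 298.068 (T − 11.1)
3874.4 − 55.1122 T = 298.068 T − 3308.6
7183.0 = 353.1802 T
T = 20.34 °C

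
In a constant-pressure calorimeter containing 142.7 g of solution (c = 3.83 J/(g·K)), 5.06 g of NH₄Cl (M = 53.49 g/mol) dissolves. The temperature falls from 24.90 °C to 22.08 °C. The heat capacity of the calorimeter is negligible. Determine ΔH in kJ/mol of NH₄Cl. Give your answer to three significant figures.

ΔH = 16.3 kJ/mol

|ΔT| = |22.08 − 24.90| = 2.82 °C
|q_surr| = (142.7 × 3.83) × 2.82 = 546.541 × 2.82 = 1541 J
n(NH₄Cl) = 5.06 / 53.49 = 0.09460 mol
Temperature fell, so q_rxn = +|q_surr| = 1.541 kJ
ΔH = q_rxn / n = 16.29 kJ/mol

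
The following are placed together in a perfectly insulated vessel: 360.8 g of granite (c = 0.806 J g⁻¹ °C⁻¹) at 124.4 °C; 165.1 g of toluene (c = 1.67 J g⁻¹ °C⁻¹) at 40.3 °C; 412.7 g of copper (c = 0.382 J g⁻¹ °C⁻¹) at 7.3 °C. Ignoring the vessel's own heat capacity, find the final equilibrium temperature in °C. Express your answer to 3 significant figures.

Σ mᵢcᵢ(T − Tᵢ) = 0  ⇒  T = Σ mᵢcᵢTᵢ / Σ mᵢcᵢ
Σ mᵢcᵢ = 360.8×0.806 + 165.1×1.67 + 412.7×0.382 = 724.1732
Σ mᵢcᵢTᵢ = 290.8048×124.4 + 275.717×40.3 + 157.6514×7.3 = 48438
T = 48438 / 724.1732 = 66.89 °C

T_f = 66.9 °C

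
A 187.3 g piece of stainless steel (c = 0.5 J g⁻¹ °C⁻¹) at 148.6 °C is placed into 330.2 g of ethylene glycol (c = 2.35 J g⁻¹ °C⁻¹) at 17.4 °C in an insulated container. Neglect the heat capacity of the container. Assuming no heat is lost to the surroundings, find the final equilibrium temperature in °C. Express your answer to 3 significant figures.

Heat lost by stainless steel = heat gained by ethylene glycol.
(187.3)(0.5)(148.6 − T) = (330.2)(2.35)(T − 17.4)
93.65 (148.6 − T) = 775.97 (T − 17.4)
13916 − 93.65 T = 775.97 T − 13502
27418 = 869.62 T
T = 31.53 °C

T_f = 31.5 °C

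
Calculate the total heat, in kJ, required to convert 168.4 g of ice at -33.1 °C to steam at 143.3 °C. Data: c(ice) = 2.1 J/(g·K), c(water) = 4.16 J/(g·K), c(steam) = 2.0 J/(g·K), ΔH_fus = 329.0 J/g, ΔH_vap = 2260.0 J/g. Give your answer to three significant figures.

q = 532 kJ

q1 (heat ice -33.1→0.0 °C): 168.4 × 2.1 × 33.1 = 11705 J
q2 (melt at 0 °C): 168.4 × 329.0 = 55404 J
q3 (heat water 0.0→100.0 °C): 168.4 × 4.16 × 100.0 = 70054 J
q4 (vaporize at 100 °C): 168.4 × 2260.0 = 380584 J
q5 (heat steam 100.0→143.3 °C): 168.4 × 2.0 × 43.3 = 14583 J
Total: 11705 + 55404 + 70054 + 380584 + 14583 = 532330 J = 532 kJ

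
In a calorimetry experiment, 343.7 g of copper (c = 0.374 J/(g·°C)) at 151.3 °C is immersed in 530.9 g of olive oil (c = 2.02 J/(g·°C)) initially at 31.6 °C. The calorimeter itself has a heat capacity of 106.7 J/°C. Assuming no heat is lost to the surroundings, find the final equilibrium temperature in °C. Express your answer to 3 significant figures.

Heat lost by copper = heat gained by olive oil + calorimeter.
(343.7)(0.374)(151.3 − T) = [(530.9)(2.02) + 106.7](T − 31.6)
128.5438 (151.3 − T) = 1179.118 (T − 31.6)
19449 − 128.5438 T = 1179.118 T − 37260
56709 = 1307.6618 T
T = 43.37 °C

T_f = 43.4 °C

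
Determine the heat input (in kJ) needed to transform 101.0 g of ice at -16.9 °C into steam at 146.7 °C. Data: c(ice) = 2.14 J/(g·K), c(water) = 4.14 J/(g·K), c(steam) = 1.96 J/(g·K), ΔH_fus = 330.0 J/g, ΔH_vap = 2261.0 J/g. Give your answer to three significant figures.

q = 316 kJ

q1 (heat ice -16.9→0.0 °C): 101.0 × 2.14 × 16.9 = 3653 J
q2 (melt at 0 °C): 101.0 × 330.0 = 33330 J
q3 (heat water 0.0→100.0 °C): 101.0 × 4.14 × 100.0 = 41814 J
q4 (vaporize at 100 °C): 101.0 × 2261.0 = 228361 J
q5 (heat steam 100.0→146.7 °C): 101.0 × 1.96 × 46.7 = 9245 J
Total: 3653 + 33330 + 41814 + 228361 + 9245 = 316403 J = 316 kJ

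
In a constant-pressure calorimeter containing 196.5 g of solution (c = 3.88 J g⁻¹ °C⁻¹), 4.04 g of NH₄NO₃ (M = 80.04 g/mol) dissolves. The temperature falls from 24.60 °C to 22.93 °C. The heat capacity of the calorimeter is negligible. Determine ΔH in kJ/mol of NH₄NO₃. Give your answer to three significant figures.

|ΔT| = |22.93 − 24.60| = 1.67 °C
|q_surr| = (196.5 × 3.88) × 1.67 = 762.42 × 1.67 = 1273 J
n(NH₄NO₃) = 4.04 / 80.04 = 0.05047 mol
Temperature fell, so q_rxn = +|q_surr| = 1.273 kJ
ΔH = q_rxn / n = 25.22 kJ/mol

ΔH = 25.2 kJ/mol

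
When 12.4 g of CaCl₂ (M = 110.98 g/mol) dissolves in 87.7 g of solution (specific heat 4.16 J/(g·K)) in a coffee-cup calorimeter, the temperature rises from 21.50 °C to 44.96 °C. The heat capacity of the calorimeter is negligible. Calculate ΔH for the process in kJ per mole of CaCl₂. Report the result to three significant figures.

ΔH = -76.6 kJ/mol

|ΔT| = |44.96 − 21.50| = 23.46 °C
|q_surr| = (87.7 × 4.16) × 23.46 = 364.832 × 23.46 = 8559 J
n(CaCl₂) = 12.4 / 110.98 = 0.1117 mol
Temperature rose, so q_rxn = −|q_surr| = -8.559 kJ
ΔH = q_rxn / n = -76.62 kJ/mol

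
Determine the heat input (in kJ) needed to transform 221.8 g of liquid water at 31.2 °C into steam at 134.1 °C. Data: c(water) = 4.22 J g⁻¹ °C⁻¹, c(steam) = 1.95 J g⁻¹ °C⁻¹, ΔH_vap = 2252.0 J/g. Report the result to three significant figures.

q = 579 kJ

q1 (heat water 31.2→100.0 °C): 221.8 × 4.22 × 68.8 = 64397 J
q2 (vaporize at 100 °C): 221.8 × 2252.0 = 499494 J
q3 (heat steam 100.0→134.1 °C): 221.8 × 1.95 × 34.1 = 14749 J
Total: 64397 + 499494 + 14749 = 578640 J = 579 kJ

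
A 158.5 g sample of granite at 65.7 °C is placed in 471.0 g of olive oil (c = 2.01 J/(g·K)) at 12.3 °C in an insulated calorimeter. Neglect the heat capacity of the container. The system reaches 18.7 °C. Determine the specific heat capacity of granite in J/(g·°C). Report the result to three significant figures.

q_gained = (471.0 × 2.01) × (18.7 − 12.3) = 6059 J
q_lost = 158.5 × c × (65.7 − 18.7) = 7449.5 c
Set equal: c = 6059 / 7449.5 = 0.813 J/(g·°C)

c = 0.813 J/(g·°C)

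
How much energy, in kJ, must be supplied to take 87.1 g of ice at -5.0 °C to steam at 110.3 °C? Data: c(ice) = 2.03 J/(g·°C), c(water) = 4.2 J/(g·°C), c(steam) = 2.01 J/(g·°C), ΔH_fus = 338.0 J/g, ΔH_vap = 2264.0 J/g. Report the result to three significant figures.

q = 266 kJ

q1 (heat ice -5.0→0.0 °C): 87.1 × 2.03 × 5.0 = 884 J
q2 (melt at 0 °C): 87.1 × 338.0 = 29440 J
q3 (heat water 0.0→100.0 °C): 87.1 × 4.2 × 100.0 = 36582 J
q4 (vaporize at 100 °C): 87.1 × 2264.0 = 197194 J
q5 (heat steam 100.0→110.3 °C): 87.1 × 2.01 × 10.3 = 1803 J
Total: 884 + 29440 + 36582 + 197194 + 1803 = 265903 J = 266 kJ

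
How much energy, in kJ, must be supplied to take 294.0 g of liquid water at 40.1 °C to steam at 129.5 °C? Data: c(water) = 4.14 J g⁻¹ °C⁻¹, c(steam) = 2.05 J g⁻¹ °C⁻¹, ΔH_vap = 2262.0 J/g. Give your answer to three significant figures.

q = 756 kJ

q1 (heat water 40.1→100.0 °C): 294.0 × 4.14 × 59.9 = 72908 J
q2 (vaporize at 100 °C): 294.0 × 2262.0 = 665028 J
q3 (heat steam 100.0→129.5 °C): 294.0 × 2.05 × 29.5 = 17780 J
Total: 72908 + 665028 + 17780 = 755716 J = 756 kJ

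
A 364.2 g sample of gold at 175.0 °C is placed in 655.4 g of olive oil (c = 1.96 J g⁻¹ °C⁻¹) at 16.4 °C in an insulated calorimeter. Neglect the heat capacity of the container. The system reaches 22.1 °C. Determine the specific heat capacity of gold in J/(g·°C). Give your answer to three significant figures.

q_gained = (655.4 × 1.96) × (22.1 − 16.4) = 7322 J
q_lost = 364.2 × c × (175.0 − 22.1) = 55686.18 c
Set equal: c = 7322 / 55686.18 = 0.131 J/(g·°C)

c = 0.131 J/(g·°C)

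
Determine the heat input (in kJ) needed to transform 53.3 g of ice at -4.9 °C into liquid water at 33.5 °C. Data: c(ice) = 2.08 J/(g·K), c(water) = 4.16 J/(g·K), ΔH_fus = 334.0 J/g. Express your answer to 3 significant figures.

q1 (heat ice -4.9→0.0 °C): 53.3 × 2.08 × 4.9 = 543 J
q2 (melt at 0 °C): 53.3 × 334.0 = 17802 J
q3 (heat water 0.0→33.5 °C): 53.3 × 4.16 × 33.5 = 7428 J
Total: 543 + 17802 + 7428 = 25773 J = 25.8 kJ

q = 25.8 kJ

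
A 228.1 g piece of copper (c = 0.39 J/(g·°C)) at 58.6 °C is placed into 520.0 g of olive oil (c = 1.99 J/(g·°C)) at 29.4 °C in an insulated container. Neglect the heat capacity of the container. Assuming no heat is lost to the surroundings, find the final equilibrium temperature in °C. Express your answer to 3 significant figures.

T_f = 31.7 °C

Heat lost by copper = heat gained by olive oil.
(228.1)(0.39)(58.6 − T) = (520.0)(1.99)(T − 29.4)
88.959 (58.6 − T) = 1034.8 (T − 29.4)
5213.0 − 88.959 T = 1034.8 T − 30423
35636.0 = 1123.759 T
T = 31.71 °C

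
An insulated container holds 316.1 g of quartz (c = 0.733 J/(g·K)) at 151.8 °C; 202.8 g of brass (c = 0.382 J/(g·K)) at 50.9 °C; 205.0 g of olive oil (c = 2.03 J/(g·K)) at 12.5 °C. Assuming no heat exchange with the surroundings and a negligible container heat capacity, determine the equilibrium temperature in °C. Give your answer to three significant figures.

Σ mᵢcᵢ(T − Tᵢ) = 0  ⇒  T = Σ mᵢcᵢTᵢ / Σ mᵢcᵢ
Σ mᵢcᵢ = 316.1×0.733 + 202.8×0.382 + 205.0×2.03 = 725.3209
Σ mᵢcᵢTᵢ = 231.7013×151.8 + 77.4696×50.9 + 416.15×12.5 = 44317
T = 44317 / 725.3209 = 61.10 °C

T_f = 61.1 °C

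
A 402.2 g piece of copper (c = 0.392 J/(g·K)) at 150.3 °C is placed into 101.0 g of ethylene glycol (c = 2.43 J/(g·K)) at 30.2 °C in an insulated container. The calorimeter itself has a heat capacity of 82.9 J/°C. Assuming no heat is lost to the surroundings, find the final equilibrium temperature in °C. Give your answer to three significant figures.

Heat lost by copper = heat gained by ethylene glycol + calorimeter.
(402.2)(0.392)(150.3 − T) = [(101.0)(2.43) + 82.9](T − 30.2)
157.6624 (150.3 − T) = 328.33 (T − 30.2)
23697 − 157.6624 T = 328.33 T − 9915.6
33612.6 = 485.9924 T
T = 69.16 °C

T_f = 69.2 °C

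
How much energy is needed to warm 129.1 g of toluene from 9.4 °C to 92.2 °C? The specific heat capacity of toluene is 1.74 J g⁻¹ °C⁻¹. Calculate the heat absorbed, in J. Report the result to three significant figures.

q = 18600 J

q = m c ΔT = 129.1 × 1.74 × (92.2 − 9.4)
q = 129.1 × 1.74 × 82.8 = 18600 J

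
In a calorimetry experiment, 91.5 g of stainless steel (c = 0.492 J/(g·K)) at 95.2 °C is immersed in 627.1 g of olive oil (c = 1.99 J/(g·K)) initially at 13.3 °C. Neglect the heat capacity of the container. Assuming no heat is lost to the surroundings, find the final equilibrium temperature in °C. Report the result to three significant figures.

Heat lost by stainless steel = heat gained by olive oil.
(91.5)(0.492)(95.2 − T) = (627.1)(1.99)(T − 13.3)
45.018 (95.2 − T) = 1247.929 (T − 13.3)
4285.7 − 45.018 T = 1247.929 T − 16597
20882.7 = 1292.947 T
T = 16.15 °C

T_f = 16.2 °C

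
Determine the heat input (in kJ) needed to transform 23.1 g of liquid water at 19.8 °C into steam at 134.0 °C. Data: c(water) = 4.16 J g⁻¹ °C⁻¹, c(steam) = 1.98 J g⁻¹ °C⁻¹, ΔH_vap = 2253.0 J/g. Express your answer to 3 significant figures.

q = 61.3 kJ

q1 (heat water 19.8→100.0 °C): 23.1 × 4.16 × 80.2 = 7707 J
q2 (vaporize at 100 °C): 23.1 × 2253.0 = 52044 J
q3 (heat steam 100.0→134.0 °C): 23.1 × 1.98 × 34.0 = 1555 J
Total: 7707 + 52044 + 1555 = 61306 J = 61.3 kJ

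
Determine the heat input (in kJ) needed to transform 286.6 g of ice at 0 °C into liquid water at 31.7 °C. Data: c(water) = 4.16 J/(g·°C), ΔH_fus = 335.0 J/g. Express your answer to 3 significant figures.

q1 (melt at 0 °C): 286.6 × 335.0 = 96011 J
q2 (heat water 0.0→31.7 °C): 286.6 × 4.16 × 31.7 = 37795 J
Total: 96011 + 37795 = 133806 J = 134 kJ

q = 134 kJ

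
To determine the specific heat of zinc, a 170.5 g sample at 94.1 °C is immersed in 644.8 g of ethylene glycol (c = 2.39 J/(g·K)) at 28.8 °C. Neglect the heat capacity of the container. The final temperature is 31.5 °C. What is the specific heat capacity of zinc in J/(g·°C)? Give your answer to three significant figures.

q_gained = (644.8 × 2.39) × (31.5 − 28.8) = 4161 J
q_lost = 170.5 × c × (94.1 − 31.5) = 10673.3 c
Set equal: c = 4161 / 10673.3 = 0.390 J/(g·°C)

c = 0.390 J/(g·°C)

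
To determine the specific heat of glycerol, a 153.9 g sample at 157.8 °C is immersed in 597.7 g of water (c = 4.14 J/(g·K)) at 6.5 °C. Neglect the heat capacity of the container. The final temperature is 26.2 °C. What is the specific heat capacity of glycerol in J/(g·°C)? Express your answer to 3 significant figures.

c = 2.41 J/(g·°C)

q_gained = (597.7 × 4.14) × (26.2 − 6.5) = 48750 J
q_lost = 153.9 × c × (157.8 − 26.2) = 20253.24 c
Set equal: c = 48750 / 20253.24 = 2.41 J/(g·°C)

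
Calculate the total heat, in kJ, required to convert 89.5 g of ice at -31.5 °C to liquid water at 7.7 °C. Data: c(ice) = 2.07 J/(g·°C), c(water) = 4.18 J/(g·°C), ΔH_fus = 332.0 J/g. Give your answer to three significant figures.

q = 38.4 kJ

q1 (heat ice -31.5→0.0 °C): 89.5 × 2.07 × 31.5 = 5836 J
q2 (melt at 0 °C): 89.5 × 332.0 = 29714 J
q3 (heat water 0.0→7.7 °C): 89.5 × 4.18 × 7.7 = 2881 J
Total: 5836 + 29714 + 2881 = 38431 J = 38.4 kJ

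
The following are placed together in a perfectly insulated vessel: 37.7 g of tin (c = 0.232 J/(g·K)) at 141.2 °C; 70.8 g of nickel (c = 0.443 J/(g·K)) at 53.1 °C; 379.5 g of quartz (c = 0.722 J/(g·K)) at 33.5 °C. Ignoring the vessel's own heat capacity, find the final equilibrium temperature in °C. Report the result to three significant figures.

Σ mᵢcᵢ(T − Tᵢ) = 0  ⇒  T = Σ mᵢcᵢTᵢ / Σ mᵢcᵢ
Σ mᵢcᵢ = 37.7×0.232 + 70.8×0.443 + 379.5×0.722 = 314.1098
Σ mᵢcᵢTᵢ = 8.7464×141.2 + 31.3644×53.1 + 273.999×33.5 = 12079
T = 12079 / 314.1098 = 38.45 °C

T_f = 38.5 °C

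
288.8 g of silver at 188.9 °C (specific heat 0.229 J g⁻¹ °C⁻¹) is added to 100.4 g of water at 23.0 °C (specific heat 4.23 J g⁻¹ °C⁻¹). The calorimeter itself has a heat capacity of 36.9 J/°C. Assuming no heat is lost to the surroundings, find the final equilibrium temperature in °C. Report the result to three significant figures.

T_f = 43.8 °C

Heat lost by silver = heat gained by water + calorimeter.
(288.8)(0.229)(188.9 − T) = [(100.4)(4.23) + 36.9](T − 23.0)
66.1352 (188.9 − T) = 461.592 (T − 23.0)
12493 − 66.1352 T = 461.592 T − 10617
23110 = 527.7272 T
T = 43.79 °C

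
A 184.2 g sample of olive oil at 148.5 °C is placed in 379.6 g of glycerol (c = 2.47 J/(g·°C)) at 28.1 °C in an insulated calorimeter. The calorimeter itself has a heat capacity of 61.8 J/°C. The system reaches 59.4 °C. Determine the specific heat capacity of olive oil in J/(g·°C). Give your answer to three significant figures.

c = 1.91 J/(g·°C)

q_gained = (379.6 × 2.47 + 61.8) × (59.4 − 28.1) = 31280 J
q_lost = 184.2 × c × (148.5 − 59.4) = 16412.22 c
Set equal: c = 31280 / 16412.22 = 1.91 J/(g·°C)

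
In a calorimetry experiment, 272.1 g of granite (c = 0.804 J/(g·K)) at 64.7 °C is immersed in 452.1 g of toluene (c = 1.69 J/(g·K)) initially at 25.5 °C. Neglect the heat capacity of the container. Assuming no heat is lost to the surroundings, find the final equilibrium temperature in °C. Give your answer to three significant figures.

Heat lost by granite = heat gained by toluene.
(272.1)(0.804)(64.7 − T) = (452.1)(1.69)(T − 25.5)
218.7684 (64.7 − T) = 764.049 (T − 25.5)
14154 − 218.7684 T = 764.049 T − 19483
33637 = 982.8174 T
T = 34.23 °C

T_f = 34.2 °C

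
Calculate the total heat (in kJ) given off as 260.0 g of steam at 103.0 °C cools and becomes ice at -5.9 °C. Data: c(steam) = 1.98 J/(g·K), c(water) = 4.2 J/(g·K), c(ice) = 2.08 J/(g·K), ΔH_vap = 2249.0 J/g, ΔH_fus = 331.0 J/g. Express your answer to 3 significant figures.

q = 785 kJ

q1 (cool steam 103.0→100 °C): 260.0 × 1.98 × 3.0 = 1544 J
q2 (condense at 100 °C): 260.0 × 2249.0 = 584740 J
q3 (cool water 100→0 °C): 260.0 × 4.2 × 100.0 = 109200 J
q4 (freeze at 0 °C): 260.0 × 331.0 = 86060 J
q5 (cool ice 0→-5.9 °C): 260.0 × 2.08 × 5.9 = 3191 J
Total: 1544 + 584740 + 109200 + 86060 + 3191 = 784735 J = 785 kJ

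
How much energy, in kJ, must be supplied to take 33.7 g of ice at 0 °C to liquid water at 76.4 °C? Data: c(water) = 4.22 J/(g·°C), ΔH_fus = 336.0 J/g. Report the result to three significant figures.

q = 22.2 kJ

q1 (melt at 0 °C): 33.7 × 336.0 = 11323 J
q2 (heat water 0.0→76.4 °C): 33.7 × 4.22 × 76.4 = 10865 J
Total: 11323 + 10865 = 22188 J = 22.2 kJ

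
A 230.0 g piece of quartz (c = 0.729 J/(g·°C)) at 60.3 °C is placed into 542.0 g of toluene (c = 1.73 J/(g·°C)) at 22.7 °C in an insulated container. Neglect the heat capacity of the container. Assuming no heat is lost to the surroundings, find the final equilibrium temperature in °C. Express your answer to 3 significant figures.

Heat lost by quartz = heat gained by toluene.
(230.0)(0.729)(60.3 − T) = (542.0)(1.73)(T − 22.7)
167.67 (60.3 − T) = 937.66 (T − 22.7)
10111 − 167.67 T = 937.66 T − 21285
31396 = 1105.33 T
T = 28.40 °C

T_f = 28.4 °C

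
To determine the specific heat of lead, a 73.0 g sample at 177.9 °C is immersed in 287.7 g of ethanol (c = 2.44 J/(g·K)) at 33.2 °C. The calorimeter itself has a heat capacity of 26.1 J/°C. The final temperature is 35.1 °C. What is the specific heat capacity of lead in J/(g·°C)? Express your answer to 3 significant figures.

c = 0.133 J/(g·°C)

q_gained = (287.7 × 2.44 + 26.1) × (35.1 − 33.2) = 1383 J
q_lost = 73.0 × c × (177.9 − 35.1) = 10424.4 c
Set equal: c = 1383 / 10424.4 = 0.133 J/(g·°C)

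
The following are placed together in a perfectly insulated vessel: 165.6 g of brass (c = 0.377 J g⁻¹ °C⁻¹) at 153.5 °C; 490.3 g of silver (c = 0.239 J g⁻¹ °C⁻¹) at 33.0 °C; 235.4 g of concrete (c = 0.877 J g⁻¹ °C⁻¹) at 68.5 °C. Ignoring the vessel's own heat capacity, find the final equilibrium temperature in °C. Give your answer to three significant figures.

Σ mᵢcᵢ(T − Tᵢ) = 0  ⇒  T = Σ mᵢcᵢTᵢ / Σ mᵢcᵢ
Σ mᵢcᵢ = 165.6×0.377 + 490.3×0.239 + 235.4×0.877 = 386.0587
Σ mᵢcᵢTᵢ = 62.4312×153.5 + 117.1817×33.0 + 206.4458×68.5 = 27592
T = 27592 / 386.0587 = 71.47 °C

T_f = 71.5 °C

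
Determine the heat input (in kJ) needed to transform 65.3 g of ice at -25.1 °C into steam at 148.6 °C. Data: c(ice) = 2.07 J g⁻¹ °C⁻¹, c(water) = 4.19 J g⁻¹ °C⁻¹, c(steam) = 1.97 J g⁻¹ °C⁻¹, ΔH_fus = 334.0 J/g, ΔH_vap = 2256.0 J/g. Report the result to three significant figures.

q = 206 kJ

q1 (heat ice -25.1→0.0 °C): 65.3 × 2.07 × 25.1 = 3393 J
q2 (melt at 0 °C): 65.3 × 334.0 = 21810 J
q3 (heat water 0.0→100.0 °C): 65.3 × 4.19 × 100.0 = 27361 J
q4 (vaporize at 100 °C): 65.3 × 2256.0 = 147317 J
q5 (heat steam 100.0→148.6 °C): 65.3 × 1.97 × 48.6 = 6252 J
Total: 3393 + 21810 + 27361 + 147317 + 6252 = 206133 J = 206 kJ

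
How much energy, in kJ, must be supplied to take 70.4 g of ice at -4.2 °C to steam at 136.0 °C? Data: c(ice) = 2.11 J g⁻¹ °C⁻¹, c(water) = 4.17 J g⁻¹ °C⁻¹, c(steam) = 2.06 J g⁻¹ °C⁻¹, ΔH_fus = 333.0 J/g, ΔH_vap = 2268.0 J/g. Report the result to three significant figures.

q = 218 kJ

q1 (heat ice -4.2→0.0 °C): 70.4 × 2.11 × 4.2 = 624 J
q2 (melt at 0 °C): 70.4 × 333.0 = 23443 J
q3 (heat water 0.0→100.0 °C): 70.4 × 4.17 × 100.0 = 29357 J
q4 (vaporize at 100 °C): 70.4 × 2268.0 = 159667 J
q5 (heat steam 100.0→136.0 °C): 70.4 × 2.06 × 36.0 = 5221 J
Total: 624 + 23443 + 29357 + 159667 + 5221 = 218312 J = 218 kJ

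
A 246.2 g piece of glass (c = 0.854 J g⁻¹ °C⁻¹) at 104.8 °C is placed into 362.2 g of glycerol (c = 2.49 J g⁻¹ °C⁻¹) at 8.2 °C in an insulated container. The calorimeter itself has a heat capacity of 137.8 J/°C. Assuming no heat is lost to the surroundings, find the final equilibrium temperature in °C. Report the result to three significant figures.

T_f = 24.4 °C

Heat lost by glass = heat gained by glycerol + calorimeter.
(246.2)(0.854)(104.8 − T) = [(362.2)(2.49) + 137.8](T − 8.2)
210.2548 (104.8 − T) = 1039.678 (T − 8.2)
22035 − 210.2548 T = 1039.678 T − 8525.4
30560.4 = 1249.9328 T
T = 24.4496 °C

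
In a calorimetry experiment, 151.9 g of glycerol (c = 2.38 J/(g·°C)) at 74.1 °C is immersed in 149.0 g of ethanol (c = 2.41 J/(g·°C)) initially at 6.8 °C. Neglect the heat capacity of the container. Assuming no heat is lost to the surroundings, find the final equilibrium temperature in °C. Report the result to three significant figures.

T_f = 40.6 °C

Heat lost by glycerol = heat gained by ethanol.
(151.9)(2.38)(74.1 − T) = (149.0)(2.41)(T − 6.8)
361.522 (74.1 − T) = 359.09 (T − 6.8)
26789 − 361.522 T = 359.09 T − 2441.8
29230.8 = 720.612 T
T = 40.56 °C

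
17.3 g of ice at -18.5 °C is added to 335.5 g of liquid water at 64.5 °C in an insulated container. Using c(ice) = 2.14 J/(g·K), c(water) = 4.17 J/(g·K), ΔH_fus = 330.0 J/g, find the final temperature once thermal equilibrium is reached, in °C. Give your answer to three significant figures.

Heat to bring ice to 0 °C and melt it: q₁ = 17.3×2.14×18.5 + 17.3×330.0 = 6393.9 J
Heat the water can supply cooling to 0 °C: 335.5×4.17×64.5 = 90237.8 J > q₁, so all ice melts.
Energy balance: 335.5×4.17×(64.5 − T) = 6393.9 + 17.3×4.17×(T − 0)
1399.035(64.5 − T) = 6393.9 + 72.141 T
90237.8 − 6393.9 = 1471.176 T
T = 83843.9 / 1471.176 = 56.99 °C

T_f = 57.0 °C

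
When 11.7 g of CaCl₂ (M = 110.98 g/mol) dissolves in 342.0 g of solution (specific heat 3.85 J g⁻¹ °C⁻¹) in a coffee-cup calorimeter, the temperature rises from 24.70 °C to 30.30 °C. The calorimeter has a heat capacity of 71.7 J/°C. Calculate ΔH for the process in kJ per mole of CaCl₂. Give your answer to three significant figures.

|ΔT| = |30.30 − 24.70| = 5.60 °C
|q_surr| = (342.0 × 3.85 + 71.7) × 5.60 = 1388.4 × 5.60 = 7775.040 J
n(CaCl₂) = 11.7 / 110.98 = 0.1054244 mol
Temperature rose, so q_rxn = −|q_surr| = -7.775040 kJ
ΔH = q_rxn / n = -73.7499 kJ/mol

ΔH = -73.7 kJ/mol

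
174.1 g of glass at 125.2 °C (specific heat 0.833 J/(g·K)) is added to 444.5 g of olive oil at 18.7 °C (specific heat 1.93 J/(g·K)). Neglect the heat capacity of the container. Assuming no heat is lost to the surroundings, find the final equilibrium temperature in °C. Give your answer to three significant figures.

Heat lost by glass = heat gained by olive oil.
(174.1)(0.833)(125.2 − T) = (444.5)(1.93)(T − 18.7)
145.0253 (125.2 − T) = 857.885 (T − 18.7)
18157 − 145.0253 T = 857.885 T − 16042
34199 = 1002.9103 T
T = 34.10 °C

T_f = 34.1 °C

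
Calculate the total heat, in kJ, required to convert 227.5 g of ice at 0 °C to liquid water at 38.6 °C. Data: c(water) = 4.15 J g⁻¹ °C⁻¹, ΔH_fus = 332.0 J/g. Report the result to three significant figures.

q1 (melt at 0 °C): 227.5 × 332.0 = 75530 J
q2 (heat water 0.0→38.6 °C): 227.5 × 4.15 × 38.6 = 36443 J
Total: 75530 + 36443 = 111973 J = 112 kJ

q = 112 kJ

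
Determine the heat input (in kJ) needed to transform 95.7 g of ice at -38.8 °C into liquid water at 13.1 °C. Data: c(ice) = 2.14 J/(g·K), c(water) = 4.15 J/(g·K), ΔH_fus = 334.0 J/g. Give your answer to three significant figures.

q = 45.1 kJ

q1 (heat ice -38.8→0.0 °C): 95.7 × 2.14 × 38.8 = 7946 J
q2 (melt at 0 °C): 95.7 × 334.0 = 31964 J
q3 (heat water 0.0→13.1 °C): 95.7 × 4.15 × 13.1 = 5203 J
Total: 7946 + 31964 + 5203 = 45113 J = 45.1 kJ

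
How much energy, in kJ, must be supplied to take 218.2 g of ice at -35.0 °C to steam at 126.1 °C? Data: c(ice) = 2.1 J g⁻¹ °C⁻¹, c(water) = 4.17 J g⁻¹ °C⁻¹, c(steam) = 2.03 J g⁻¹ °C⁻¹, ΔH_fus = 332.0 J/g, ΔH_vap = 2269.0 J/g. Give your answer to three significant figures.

q = 686 kJ

q1 (heat ice -35.0→0.0 °C): 218.2 × 2.1 × 35.0 = 16038 J
q2 (melt at 0 °C): 218.2 × 332.0 = 72442 J
q3 (heat water 0.0→100.0 °C): 218.2 × 4.17 × 100.0 = 90989 J
q4 (vaporize at 100 °C): 218.2 × 2269.0 = 495096 J
q5 (heat steam 100.0→126.1 °C): 218.2 × 2.03 × 26.1 = 11561 J
Total: 16038 + 72442 + 90989 + 495096 + 11561 = 686126 J = 686 kJ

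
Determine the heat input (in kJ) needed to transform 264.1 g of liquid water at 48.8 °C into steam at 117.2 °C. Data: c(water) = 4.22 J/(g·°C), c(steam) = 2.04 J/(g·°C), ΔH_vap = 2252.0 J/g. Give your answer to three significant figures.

q = 661 kJ

q1 (heat water 48.8→100.0 °C): 264.1 × 4.22 × 51.2 = 57063 J
q2 (vaporize at 100 °C): 264.1 × 2252.0 = 594753 J
q3 (heat steam 100.0→117.2 °C): 264.1 × 2.04 × 17.2 = 9267 J
Total: 57063 + 594753 + 9267 = 661083 J = 661 kJ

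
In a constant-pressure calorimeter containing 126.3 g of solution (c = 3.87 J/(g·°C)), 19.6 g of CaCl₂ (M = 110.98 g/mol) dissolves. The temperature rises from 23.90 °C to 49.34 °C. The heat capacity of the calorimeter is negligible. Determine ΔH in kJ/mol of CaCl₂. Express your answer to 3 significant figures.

ΔH = -70.4 kJ/mol

|ΔT| = |49.34 − 23.90| = 25.44 °C
|q_surr| = (126.3 × 3.87) × 25.44 = 488.781 × 25.44 = 12430 J
n(CaCl₂) = 19.6 / 110.98 = 0.1766 mol
Temperature rose, so q_rxn = −|q_surr| = -12.43 kJ
ΔH = q_rxn / n = -70.39 kJ/mol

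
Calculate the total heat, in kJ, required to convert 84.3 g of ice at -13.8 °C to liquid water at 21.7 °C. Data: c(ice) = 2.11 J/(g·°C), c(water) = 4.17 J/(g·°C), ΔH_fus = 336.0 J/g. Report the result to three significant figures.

q1 (heat ice -13.8→0.0 °C): 84.3 × 2.11 × 13.8 = 2455 J
q2 (melt at 0 °C): 84.3 × 336.0 = 28325 J
q3 (heat water 0.0→21.7 °C): 84.3 × 4.17 × 21.7 = 7628 J
Total: 2455 + 28325 + 7628 = 38408 J = 38.4 kJ

q = 38.4 kJ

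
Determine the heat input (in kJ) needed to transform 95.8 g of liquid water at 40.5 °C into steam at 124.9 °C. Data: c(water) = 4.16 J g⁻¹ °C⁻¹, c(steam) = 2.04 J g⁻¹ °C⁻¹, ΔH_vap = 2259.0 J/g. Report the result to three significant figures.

q = 245 kJ

q1 (heat water 40.5→100.0 °C): 95.8 × 4.16 × 59.5 = 23712 J
q2 (vaporize at 100 °C): 95.8 × 2259.0 = 216412 J
q3 (heat steam 100.0→124.9 °C): 95.8 × 2.04 × 24.9 = 4866 J
Total: 23712 + 216412 + 4866 = 244990 J = 245 kJ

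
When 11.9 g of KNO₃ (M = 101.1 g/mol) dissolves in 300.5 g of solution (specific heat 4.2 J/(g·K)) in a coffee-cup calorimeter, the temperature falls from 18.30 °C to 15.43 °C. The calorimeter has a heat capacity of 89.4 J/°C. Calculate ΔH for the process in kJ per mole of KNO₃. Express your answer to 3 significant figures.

|ΔT| = |15.43 − 18.30| = 2.87 °C
|q_surr| = (300.5 × 4.2 + 89.4) × 2.87 = 1351.5 × 2.87 = 3879 J
n(KNO₃) = 11.9 / 101.1 = 0.1177 mol
Temperature fell, so q_rxn = +|q_surr| = 3.879 kJ
ΔH = q_rxn / n = 32.96 kJ/mol

ΔH = 33.0 kJ/mol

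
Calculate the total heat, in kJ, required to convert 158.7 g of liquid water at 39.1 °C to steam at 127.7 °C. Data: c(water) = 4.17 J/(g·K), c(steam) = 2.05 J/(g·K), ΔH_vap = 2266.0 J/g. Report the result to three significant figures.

q = 409 kJ

q1 (heat water 39.1→100.0 °C): 158.7 × 4.17 × 60.9 = 40302 J
q2 (vaporize at 100 °C): 158.7 × 2266.0 = 359614 J
q3 (heat steam 100.0→127.7 °C): 158.7 × 2.05 × 27.7 = 9012 J
Total: 40302 + 359614 + 9012 = 408928 J = 409 kJ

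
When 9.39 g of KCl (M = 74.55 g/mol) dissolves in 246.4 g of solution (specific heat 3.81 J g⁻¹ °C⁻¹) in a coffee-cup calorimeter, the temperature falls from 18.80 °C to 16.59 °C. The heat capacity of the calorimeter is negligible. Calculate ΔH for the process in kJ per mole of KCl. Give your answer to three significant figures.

ΔH = 16.5 kJ/mol

|ΔT| = |16.59 − 18.80| = 2.21 °C
|q_surr| = (246.4 × 3.81) × 2.21 = 938.784 × 2.21 = 2075 J
n(KCl) = 9.39 / 74.55 = 0.1260 mol
Temperature fell, so q_rxn = +|q_surr| = 2.075 kJ
ΔH = q_rxn / n = 16.47 kJ/mol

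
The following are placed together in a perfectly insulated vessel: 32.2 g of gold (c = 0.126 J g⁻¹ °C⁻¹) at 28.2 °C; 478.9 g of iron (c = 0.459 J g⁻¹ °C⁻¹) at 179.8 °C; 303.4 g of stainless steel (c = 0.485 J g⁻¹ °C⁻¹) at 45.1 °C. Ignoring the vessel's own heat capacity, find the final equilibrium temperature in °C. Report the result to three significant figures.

T_f = 125 °C

Σ mᵢcᵢ(T − Tᵢ) = 0  ⇒  T = Σ mᵢcᵢTᵢ / Σ mᵢcᵢ
Σ mᵢcᵢ = 32.2×0.126 + 478.9×0.459 + 303.4×0.485 = 371.0213
Σ mᵢcᵢTᵢ = 4.0572×28.2 + 219.8151×179.8 + 147.149×45.1 = 46274
T = 46274 / 371.0213 = 124.7 °C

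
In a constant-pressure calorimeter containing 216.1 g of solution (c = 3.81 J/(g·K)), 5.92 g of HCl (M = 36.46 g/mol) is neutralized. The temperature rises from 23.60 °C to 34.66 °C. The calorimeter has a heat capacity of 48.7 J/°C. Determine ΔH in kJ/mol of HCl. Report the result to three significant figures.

ΔH = -59.4 kJ/mol

|ΔT| = |34.66 − 23.60| = 11.06 °C
|q_surr| = (216.1 × 3.81 + 48.7) × 11.06 = 872.041 × 11.06 = 9645 J
n(HCl) = 5.92 / 36.46 = 0.1624 mol
Temperature rose, so q_rxn = −|q_surr| = -9.645 kJ
ΔH = q_rxn / n = -59.39 kJ/mol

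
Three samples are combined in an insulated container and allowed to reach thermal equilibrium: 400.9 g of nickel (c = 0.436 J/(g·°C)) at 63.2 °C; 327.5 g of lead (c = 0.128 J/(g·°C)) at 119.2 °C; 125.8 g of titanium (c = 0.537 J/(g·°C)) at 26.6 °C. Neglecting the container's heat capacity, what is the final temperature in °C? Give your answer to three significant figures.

T_f = 62.8 °C

Σ mᵢcᵢ(T − Tᵢ) = 0  ⇒  T = Σ mᵢcᵢTᵢ / Σ mᵢcᵢ
Σ mᵢcᵢ = 400.9×0.436 + 327.5×0.128 + 125.8×0.537 = 284.2670
Σ mᵢcᵢTᵢ = 174.7924×63.2 + 41.92×119.2 + 67.5546×26.6 = 17841
T = 17841 / 284.2670 = 62.76 °C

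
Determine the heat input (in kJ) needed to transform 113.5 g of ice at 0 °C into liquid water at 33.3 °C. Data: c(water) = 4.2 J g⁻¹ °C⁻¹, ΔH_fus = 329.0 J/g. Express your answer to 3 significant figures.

q = 53.2 kJ

q1 (melt at 0 °C): 113.5 × 329.0 = 37342 J
q2 (heat water 0.0→33.3 °C): 113.5 × 4.2 × 33.3 = 15874 J
Total: 37342 + 15874 = 53216 J = 53.2 kJ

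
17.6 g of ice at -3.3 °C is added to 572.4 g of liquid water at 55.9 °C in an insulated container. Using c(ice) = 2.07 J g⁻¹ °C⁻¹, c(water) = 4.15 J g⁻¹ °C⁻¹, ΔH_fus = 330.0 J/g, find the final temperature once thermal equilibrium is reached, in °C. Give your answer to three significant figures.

Heat to bring ice to 0 °C and melt it: q₁ = 17.6×2.07×3.3 + 17.6×330.0 = 5928.2 J
Heat the water can supply cooling to 0 °C: 572.4×4.15×55.9 = 132788 J > q₁, so all ice melts.
Energy balance: 572.4×4.15×(55.9 − T) = 5928.2 + 17.6×4.15×(T − 0)
2375.46(55.9 − T) = 5928.2 + 73.04 T
132788 − 5928.2 = 2448.50 T
T = 126859.8 / 2448.50 = 51.81 °C

T_f = 51.8 °C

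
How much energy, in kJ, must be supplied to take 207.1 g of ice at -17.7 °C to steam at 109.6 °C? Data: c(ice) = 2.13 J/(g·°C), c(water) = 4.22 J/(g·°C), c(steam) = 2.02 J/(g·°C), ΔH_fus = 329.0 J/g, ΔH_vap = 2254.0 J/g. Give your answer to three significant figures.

q1 (heat ice -17.7→0.0 °C): 207.1 × 2.13 × 17.7 = 7808 J
q2 (melt at 0 °C): 207.1 × 329.0 = 68136 J
q3 (heat water 0.0→100.0 °C): 207.1 × 4.22 × 100.0 = 87396 J
q4 (vaporize at 100 °C): 207.1 × 2254.0 = 466803 J
q5 (heat steam 100.0→109.6 °C): 207.1 × 2.02 × 9.6 = 4016 J
Total: 7808 + 68136 + 87396 + 466803 + 4016 = 634159 J = 634 kJ

q = 634 kJ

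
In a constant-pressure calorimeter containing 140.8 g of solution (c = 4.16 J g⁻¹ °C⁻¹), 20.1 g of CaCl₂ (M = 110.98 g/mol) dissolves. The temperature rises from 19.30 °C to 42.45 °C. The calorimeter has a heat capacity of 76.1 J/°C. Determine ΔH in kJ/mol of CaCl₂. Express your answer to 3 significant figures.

ΔH = -84.6 kJ/mol

|ΔT| = |42.45 − 19.30| = 23.15 °C
|q_surr| = (140.8 × 4.16 + 76.1) × 23.15 = 661.828 × 23.15 = 15320 J
n(CaCl₂) = 20.1 / 110.98 = 0.1811 mol
Temperature rose, so q_rxn = −|q_surr| = -15.32 kJ
ΔH = q_rxn / n = -84.59 kJ/mol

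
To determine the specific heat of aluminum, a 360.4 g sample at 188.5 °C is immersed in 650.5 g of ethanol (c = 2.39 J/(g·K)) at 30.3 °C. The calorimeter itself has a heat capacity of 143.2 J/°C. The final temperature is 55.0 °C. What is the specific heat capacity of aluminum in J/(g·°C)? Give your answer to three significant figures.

q_gained = (650.5 × 2.39 + 143.2) × (55.0 − 30.3) = 41940 J
q_lost = 360.4 × c × (188.5 − 55.0) = 48113.4 c
Set equal: c = 41940 / 48113.4 = 0.872 J/(g·°C)

c = 0.872 J/(g·°C)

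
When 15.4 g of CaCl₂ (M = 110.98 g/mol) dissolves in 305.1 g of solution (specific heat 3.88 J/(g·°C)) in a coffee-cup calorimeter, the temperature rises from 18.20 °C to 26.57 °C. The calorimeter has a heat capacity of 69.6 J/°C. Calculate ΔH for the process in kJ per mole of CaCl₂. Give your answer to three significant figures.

|ΔT| = |26.57 − 18.20| = 8.37 °C
|q_surr| = (305.1 × 3.88 + 69.6) × 8.37 = 1253.388 × 8.37 = 10490 J
n(CaCl₂) = 15.4 / 110.98 = 0.1388 mol
Temperature rose, so q_rxn = −|q_surr| = -10.49 kJ
ΔH = q_rxn / n = -75.58 kJ/mol

ΔH = -75.6 kJ/mol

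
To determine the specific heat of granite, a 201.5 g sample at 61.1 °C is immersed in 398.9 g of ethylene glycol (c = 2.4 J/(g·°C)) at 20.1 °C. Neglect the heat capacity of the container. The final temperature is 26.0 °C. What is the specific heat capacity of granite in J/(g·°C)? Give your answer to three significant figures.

c = 0.799 J/(g·°C)

q_gained = (398.9 × 2.4) × (26.0 − 20.1) = 5648 J
q_lost = 201.5 × c × (61.1 − 26.0) = 7072.65 c
Set equal: c = 5648 / 7072.65 = 0.799 J/(g·°C)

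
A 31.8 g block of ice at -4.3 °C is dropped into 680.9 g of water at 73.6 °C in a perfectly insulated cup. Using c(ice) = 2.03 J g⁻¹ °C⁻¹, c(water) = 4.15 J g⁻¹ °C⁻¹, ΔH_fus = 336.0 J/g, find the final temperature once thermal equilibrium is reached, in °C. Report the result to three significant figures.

Heat to bring ice to 0 °C and melt it: q₁ = 31.8×2.03×4.3 + 31.8×336.0 = 10962 J
Heat the water can supply cooling to 0 °C: 680.9×4.15×73.6 = 207974 J > q₁, so all ice melts.
Energy balance: 680.9×4.15×(73.6 − T) = 10962 + 31.8×4.15×(T − 0)
2825.735(73.6 − T) = 10962 + 131.97 T
207974 − 10962 = 2957.705 T
T = 197012 / 2957.705 = 66.61 °C

T_f = 66.6 °C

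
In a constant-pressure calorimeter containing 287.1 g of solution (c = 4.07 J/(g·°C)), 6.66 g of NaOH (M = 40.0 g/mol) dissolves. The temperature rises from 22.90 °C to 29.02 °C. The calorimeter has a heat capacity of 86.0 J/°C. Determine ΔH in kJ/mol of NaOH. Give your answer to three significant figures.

|ΔT| = |29.02 − 22.90| = 6.12 °C
|q_surr| = (287.1 × 4.07 + 86.0) × 6.12 = 1254.497 × 6.12 = 7678 J
n(NaOH) = 6.66 / 40.0 = 0.1665 mol
Temperature rose, so q_rxn = −|q_surr| = -7.678 kJ
ΔH = q_rxn / n = -46.11 kJ/mol

ΔH = -46.1 kJ/mol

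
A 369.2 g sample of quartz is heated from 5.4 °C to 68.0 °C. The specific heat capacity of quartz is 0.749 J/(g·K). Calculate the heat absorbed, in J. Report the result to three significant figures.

q = m c ΔT = 369.2 × 0.749 × (68.0 − 5.4)
q = 369.2 × 0.749 × 62.6 = 17310 J

q = 17300 J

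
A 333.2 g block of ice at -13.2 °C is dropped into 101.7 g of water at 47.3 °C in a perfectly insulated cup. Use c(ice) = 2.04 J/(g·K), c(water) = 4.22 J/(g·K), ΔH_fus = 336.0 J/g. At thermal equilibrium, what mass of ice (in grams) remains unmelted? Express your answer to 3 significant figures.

m_ice remaining = 299 g

Heat to warm all ice to 0 °C: 333.2×2.04×13.2 = 8972.4 J
Heat released by water cooling to 0 °C: 101.7×4.22×47.3 = 20300 J
20300 J < 8972.4 + 333.2×336.0 = 120927.6 J, so not all ice melts; final T = 0 °C.
Heat left for melting: 20300 − 8972.4 = 11327.6 J
Mass melted = 11327.6 / 336.0 = 33.71 g
Ice remaining = 333.2 − 33.71 = 299.49 g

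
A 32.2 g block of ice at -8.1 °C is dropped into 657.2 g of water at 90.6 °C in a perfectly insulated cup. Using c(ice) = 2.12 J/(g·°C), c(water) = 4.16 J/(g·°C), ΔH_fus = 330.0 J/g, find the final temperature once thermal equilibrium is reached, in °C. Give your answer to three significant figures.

T_f = 82.5 °C

Heat to bring ice to 0 °C and melt it: q₁ = 32.2×2.12×8.1 + 32.2×330.0 = 11179 J
Heat the water can supply cooling to 0 °C: 657.2×4.16×90.6 = 247696 J > q₁, so all ice melts.
Energy balance: 657.2×4.16×(90.6 − T) = 11179 + 32.2×4.16×(T − 0)
2733.952(90.6 − T) = 11179 + 133.952 T
247696 − 11179 = 2867.904 T
T = 236517 / 2867.904 = 82.47 °C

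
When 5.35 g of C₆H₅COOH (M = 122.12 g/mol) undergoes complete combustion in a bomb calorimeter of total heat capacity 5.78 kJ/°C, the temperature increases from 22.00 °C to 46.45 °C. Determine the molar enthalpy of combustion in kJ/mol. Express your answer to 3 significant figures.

ΔT = 46.45 − 22.00 = 24.45 °C
q_cal = C_cal × ΔT = 5.78 × 24.45 = 141.321 kJ
n = 5.35 / 122.12 = 0.04381 mol
q_rxn = −q_cal = -141.321 kJ
ΔH = -141.321 / 0.04381 = -3226 kJ/mol

ΔH = -3230 kJ/mol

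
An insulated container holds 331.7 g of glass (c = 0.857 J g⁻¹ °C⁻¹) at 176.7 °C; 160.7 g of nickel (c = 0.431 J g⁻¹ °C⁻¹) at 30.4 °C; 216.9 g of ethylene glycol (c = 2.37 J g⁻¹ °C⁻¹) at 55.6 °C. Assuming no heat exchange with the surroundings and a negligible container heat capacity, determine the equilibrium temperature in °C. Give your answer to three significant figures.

Σ mᵢcᵢ(T − Tᵢ) = 0  ⇒  T = Σ mᵢcᵢTᵢ / Σ mᵢcᵢ
Σ mᵢcᵢ = 331.7×0.857 + 160.7×0.431 + 216.9×2.37 = 867.5816
Σ mᵢcᵢTᵢ = 284.2669×176.7 + 69.2617×30.4 + 514.053×55.6 = 80917
T = 80917 / 867.5816 = 93.27 °C

T_f = 93.3 °C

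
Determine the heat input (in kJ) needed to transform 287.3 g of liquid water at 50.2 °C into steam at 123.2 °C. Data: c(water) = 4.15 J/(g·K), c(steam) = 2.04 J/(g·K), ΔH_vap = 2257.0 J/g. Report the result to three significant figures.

q1 (heat water 50.2→100.0 °C): 287.3 × 4.15 × 49.8 = 59376 J
q2 (vaporize at 100 °C): 287.3 × 2257.0 = 648436 J
q3 (heat steam 100.0→123.2 °C): 287.3 × 2.04 × 23.2 = 13597 J
Total: 59376 + 648436 + 13597 = 721409 J = 721 kJ

q = 721 kJ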